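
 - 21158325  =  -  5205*4065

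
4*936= 3744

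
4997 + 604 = 5601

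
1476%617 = 242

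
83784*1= 83784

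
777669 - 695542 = 82127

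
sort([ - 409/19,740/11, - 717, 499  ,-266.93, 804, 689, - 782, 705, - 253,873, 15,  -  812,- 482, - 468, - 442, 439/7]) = [-812, - 782,-717,- 482,-468  , - 442, - 266.93, - 253, -409/19, 15, 439/7, 740/11, 499, 689, 705, 804,873 ]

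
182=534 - 352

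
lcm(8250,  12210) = 305250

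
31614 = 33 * 958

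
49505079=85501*579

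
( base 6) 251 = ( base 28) 3J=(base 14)75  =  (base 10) 103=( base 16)67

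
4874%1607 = 53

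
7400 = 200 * 37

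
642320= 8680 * 74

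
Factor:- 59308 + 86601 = 7^2*557^1 =27293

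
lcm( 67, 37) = 2479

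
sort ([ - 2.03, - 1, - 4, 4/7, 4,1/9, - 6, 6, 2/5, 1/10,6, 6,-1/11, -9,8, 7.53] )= [-9, - 6, -4, - 2.03, - 1,  -  1/11, 1/10,  1/9, 2/5,4/7, 4,6, 6,6, 7.53, 8 ] 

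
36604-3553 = 33051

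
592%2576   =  592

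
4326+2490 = 6816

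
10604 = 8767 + 1837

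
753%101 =46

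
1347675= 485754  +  861921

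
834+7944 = 8778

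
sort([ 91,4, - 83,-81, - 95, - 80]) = [ - 95,  -  83, - 81, - 80, 4,  91 ] 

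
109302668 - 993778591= - 884475923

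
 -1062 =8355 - 9417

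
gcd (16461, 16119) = 9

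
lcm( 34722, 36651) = 659718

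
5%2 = 1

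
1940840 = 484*4010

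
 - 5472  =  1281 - 6753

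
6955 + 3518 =10473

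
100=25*4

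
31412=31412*1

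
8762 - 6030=2732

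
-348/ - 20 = 87/5 = 17.40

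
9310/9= 9310/9 = 1034.44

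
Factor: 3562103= 3562103^1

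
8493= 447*19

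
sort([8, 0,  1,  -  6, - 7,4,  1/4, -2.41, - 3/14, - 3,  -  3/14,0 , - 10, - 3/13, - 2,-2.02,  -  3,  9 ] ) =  [ - 10 , - 7, - 6, - 3,-3, - 2.41,  -  2.02, - 2,  -  3/13,- 3/14,  -  3/14,0,0,1/4,1 , 4, 8, 9]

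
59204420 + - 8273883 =50930537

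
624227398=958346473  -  334119075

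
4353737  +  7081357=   11435094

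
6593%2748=1097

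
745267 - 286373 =458894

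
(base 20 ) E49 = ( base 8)13071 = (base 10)5689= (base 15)1A44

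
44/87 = 44/87 = 0.51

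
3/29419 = 3/29419 = 0.00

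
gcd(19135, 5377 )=1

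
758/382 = 379/191 = 1.98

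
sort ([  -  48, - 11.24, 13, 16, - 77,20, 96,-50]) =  [-77 , - 50, - 48, - 11.24,13, 16, 20, 96]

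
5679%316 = 307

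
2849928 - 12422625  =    -  9572697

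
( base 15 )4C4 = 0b10000111100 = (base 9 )1434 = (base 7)3106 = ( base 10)1084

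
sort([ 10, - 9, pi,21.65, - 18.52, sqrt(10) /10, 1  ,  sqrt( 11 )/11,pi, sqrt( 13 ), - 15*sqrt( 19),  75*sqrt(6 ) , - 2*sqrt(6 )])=[-15*sqrt(19) ,-18.52, - 9, - 2 * sqrt(6), sqrt(11)/11, sqrt(10 )/10 , 1 , pi, pi, sqrt( 13 ) , 10 , 21.65,75*sqrt( 6)]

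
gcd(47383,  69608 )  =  7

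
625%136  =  81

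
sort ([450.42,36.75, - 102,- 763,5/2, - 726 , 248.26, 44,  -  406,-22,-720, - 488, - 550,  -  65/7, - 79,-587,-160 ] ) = [ - 763,-726,-720,  -  587, - 550, - 488, - 406,-160,-102, - 79, - 22,-65/7,5/2, 36.75, 44,248.26,450.42 ]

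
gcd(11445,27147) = 3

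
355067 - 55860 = 299207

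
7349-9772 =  - 2423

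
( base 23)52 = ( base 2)1110101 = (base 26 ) 4d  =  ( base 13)90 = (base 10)117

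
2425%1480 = 945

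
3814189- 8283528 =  - 4469339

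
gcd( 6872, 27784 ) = 8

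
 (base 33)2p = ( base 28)37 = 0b1011011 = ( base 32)2r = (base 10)91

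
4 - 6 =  - 2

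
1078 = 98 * 11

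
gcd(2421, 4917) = 3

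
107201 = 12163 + 95038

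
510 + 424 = 934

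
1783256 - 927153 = 856103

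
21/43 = 21/43 = 0.49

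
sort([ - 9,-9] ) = [-9,-9 ]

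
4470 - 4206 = 264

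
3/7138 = 3/7138 = 0.00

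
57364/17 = 57364/17 = 3374.35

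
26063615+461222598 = 487286213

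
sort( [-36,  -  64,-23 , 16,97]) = [-64,-36, - 23 , 16,97 ]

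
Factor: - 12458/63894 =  - 3^( - 1)*23^( - 1)*463^ (-1)*6229^1  =  - 6229/31947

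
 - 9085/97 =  - 9085/97 = -93.66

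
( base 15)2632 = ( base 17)1B34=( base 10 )8147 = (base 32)7UJ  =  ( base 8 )17723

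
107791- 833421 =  - 725630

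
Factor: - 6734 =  - 2^1*7^1*13^1* 37^1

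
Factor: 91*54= 2^1*3^3 * 7^1*13^1 = 4914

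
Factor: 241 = 241^1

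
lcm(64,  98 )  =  3136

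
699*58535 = 40915965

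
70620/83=70620/83 = 850.84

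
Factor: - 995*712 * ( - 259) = 2^3 * 5^1 * 7^1*37^1*89^1*199^1 = 183485960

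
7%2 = 1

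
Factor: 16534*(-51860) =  - 857453240  =  - 2^3 * 5^1*7^1 *1181^1*2593^1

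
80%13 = 2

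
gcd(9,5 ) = 1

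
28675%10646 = 7383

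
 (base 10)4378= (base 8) 10432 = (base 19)C28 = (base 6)32134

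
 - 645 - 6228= - 6873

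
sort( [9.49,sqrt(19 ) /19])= [sqrt( 19)/19,9.49]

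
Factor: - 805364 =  - 2^2*7^3*587^1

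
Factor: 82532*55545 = 4584239940 = 2^2 * 3^1*5^1*7^1*23^2*47^1*439^1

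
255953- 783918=-527965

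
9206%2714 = 1064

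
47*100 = 4700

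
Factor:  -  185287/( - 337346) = 2^(-1)* 31^1 * 43^1*139^1*168673^( - 1 )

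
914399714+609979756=1524379470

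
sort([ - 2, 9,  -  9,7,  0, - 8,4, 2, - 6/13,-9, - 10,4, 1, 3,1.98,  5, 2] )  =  [ - 10 , -9 ,-9, - 8,- 2,  -  6/13, 0, 1, 1.98,2, 2,3,  4, 4 , 5, 7,  9 ]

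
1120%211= 65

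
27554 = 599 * 46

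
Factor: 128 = 2^7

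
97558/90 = 48779/45 = 1083.98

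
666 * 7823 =5210118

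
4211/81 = 51+80/81=51.99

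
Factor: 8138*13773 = 112084674 = 2^1  *  3^1 * 13^1 *313^1*4591^1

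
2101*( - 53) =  - 111353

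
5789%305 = 299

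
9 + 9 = 18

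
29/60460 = 29/60460 = 0.00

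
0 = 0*3848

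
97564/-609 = - 97564/609=-160.20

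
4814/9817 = 4814/9817 =0.49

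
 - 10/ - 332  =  5/166 = 0.03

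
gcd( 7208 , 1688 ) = 8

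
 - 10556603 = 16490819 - 27047422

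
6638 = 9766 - 3128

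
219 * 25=5475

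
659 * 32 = 21088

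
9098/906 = 4549/453 = 10.04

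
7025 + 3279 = 10304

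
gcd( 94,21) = 1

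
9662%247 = 29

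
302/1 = 302 = 302.00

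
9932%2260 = 892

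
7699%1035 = 454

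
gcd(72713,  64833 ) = 1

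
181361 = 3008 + 178353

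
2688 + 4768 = 7456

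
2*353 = 706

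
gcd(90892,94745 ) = 1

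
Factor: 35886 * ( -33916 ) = -2^3*3^1*61^1 * 139^1*5981^1 = - 1217109576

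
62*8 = 496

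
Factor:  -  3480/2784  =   - 2^(-2 ) *5^1= -5/4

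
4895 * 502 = 2457290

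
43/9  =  4 + 7/9 = 4.78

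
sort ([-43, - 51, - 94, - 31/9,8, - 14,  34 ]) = [ - 94, - 51, - 43,-14, - 31/9,8, 34]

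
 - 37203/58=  - 37203/58  =  -641.43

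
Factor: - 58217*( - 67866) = 2^1*3^1*11311^1*58217^1 =3950954922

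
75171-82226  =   - 7055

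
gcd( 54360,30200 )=6040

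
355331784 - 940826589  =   - 585494805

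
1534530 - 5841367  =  -4306837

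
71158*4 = 284632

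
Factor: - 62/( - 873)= 2^1*3^ (-2)*31^1*97^( - 1 )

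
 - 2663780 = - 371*7180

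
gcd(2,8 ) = 2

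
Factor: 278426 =2^1*17^1  *19^1 * 431^1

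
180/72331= 180/72331 = 0.00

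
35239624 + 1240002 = 36479626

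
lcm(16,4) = 16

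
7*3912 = 27384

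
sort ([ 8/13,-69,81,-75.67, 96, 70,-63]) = [ - 75.67,  -  69,-63,8/13,70,81,96 ]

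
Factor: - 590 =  - 2^1 * 5^1*59^1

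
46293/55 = 841 + 38/55 = 841.69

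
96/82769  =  96/82769  =  0.00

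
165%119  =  46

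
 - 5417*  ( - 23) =124591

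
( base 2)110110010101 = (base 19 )9c0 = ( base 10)3477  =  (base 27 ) 4KL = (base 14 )13a5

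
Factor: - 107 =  - 107^1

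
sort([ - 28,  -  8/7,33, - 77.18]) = [- 77.18, - 28, - 8/7,33]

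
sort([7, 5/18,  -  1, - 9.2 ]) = [ - 9.2, - 1,  5/18, 7 ]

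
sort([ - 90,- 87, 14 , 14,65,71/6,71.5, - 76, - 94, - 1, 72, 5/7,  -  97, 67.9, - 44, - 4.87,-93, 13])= [ - 97, - 94 , - 93 , - 90,-87 ,  -  76, - 44, - 4.87, - 1, 5/7,  71/6,13,14,14,  65,67.9,  71.5,72]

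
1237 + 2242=3479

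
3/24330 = 1/8110=0.00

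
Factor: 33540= 2^2 * 3^1*5^1*13^1*43^1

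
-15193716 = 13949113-29142829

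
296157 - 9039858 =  - 8743701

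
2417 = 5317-2900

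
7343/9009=1049/1287 = 0.82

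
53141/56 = 53141/56= 948.95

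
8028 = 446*18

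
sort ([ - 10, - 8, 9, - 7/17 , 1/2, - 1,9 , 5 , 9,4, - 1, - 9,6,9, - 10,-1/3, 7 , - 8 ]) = [-10, - 10, - 9, - 8,  -  8,  -  1,-1, - 7/17, - 1/3, 1/2, 4, 5, 6, 7 , 9, 9, 9,9 ] 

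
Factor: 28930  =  2^1*5^1*11^1*263^1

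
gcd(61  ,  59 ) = 1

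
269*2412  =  648828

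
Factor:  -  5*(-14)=70 = 2^1 *5^1 * 7^1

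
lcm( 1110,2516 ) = 37740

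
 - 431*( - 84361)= 36359591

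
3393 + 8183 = 11576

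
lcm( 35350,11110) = 388850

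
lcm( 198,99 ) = 198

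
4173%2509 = 1664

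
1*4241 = 4241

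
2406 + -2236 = 170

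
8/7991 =8/7991 = 0.00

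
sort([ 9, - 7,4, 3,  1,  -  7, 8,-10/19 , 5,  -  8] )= [ - 8, - 7, - 7, - 10/19, 1 , 3, 4, 5,8, 9]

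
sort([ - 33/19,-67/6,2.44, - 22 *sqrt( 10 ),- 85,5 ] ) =[- 85,-22 * sqrt(10 ), - 67/6, - 33/19,2.44,5]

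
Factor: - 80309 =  - 80309^1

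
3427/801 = 3427/801 = 4.28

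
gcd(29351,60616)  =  1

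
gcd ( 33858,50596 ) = 2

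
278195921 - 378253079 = -100057158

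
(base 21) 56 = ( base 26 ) 47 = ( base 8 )157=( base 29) 3O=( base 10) 111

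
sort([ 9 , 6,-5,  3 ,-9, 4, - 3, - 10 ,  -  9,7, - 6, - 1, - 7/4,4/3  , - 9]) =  [ - 10, - 9, - 9, - 9, - 6, - 5, - 3, - 7/4,  -  1,4/3,  3,4,6,7,9]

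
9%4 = 1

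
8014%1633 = 1482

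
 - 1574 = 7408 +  - 8982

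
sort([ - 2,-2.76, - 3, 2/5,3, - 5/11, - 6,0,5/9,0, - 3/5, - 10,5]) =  [-10,-6, - 3, - 2.76, -2, - 3/5,- 5/11 , 0,0, 2/5 , 5/9,3,  5]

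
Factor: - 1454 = - 2^1*727^1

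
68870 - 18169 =50701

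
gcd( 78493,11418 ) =1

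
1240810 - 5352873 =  - 4112063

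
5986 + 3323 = 9309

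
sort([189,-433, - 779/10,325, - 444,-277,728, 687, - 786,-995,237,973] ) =[ - 995,  -  786, - 444, - 433, - 277, - 779/10,189, 237, 325,687, 728, 973 ]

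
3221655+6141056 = 9362711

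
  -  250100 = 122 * ( - 2050)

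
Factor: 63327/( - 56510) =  - 2^( - 1 )*3^1*5^ ( - 1)*11^1*19^1* 101^1*5651^ ( - 1 ) 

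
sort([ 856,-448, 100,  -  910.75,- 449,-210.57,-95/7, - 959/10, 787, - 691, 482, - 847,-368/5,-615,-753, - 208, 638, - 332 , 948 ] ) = [-910.75,-847, - 753, - 691, - 615,- 449, - 448,-332, - 210.57,  -  208, - 959/10,-368/5,-95/7,  100 , 482,  638,  787,856,948 ] 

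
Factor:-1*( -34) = 2^1*17^1 = 34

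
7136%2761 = 1614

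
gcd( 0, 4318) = 4318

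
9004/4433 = 2 + 138/4433 = 2.03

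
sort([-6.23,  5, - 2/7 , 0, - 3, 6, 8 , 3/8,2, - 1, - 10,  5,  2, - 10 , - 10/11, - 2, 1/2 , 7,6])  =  [-10, - 10, - 6.23, -3,- 2, - 1, - 10/11 ,  -  2/7, 0,3/8, 1/2,  2, 2, 5,5, 6, 6, 7, 8]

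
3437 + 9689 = 13126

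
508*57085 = 28999180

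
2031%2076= 2031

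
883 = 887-4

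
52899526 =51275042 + 1624484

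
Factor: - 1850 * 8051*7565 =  - 112675757750 = -2^1 * 5^3 * 17^1* 37^1 * 83^1*89^1 * 97^1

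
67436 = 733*92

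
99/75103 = 99/75103 = 0.00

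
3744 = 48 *78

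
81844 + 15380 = 97224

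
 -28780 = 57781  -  86561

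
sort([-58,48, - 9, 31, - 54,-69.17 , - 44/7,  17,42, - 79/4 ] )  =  [ - 69.17,-58, - 54, - 79/4, - 9,-44/7, 17,31, 42,48]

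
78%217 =78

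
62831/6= 10471 + 5/6 = 10471.83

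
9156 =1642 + 7514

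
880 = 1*880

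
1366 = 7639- 6273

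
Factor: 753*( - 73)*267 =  - 3^2*73^1* 89^1 * 251^1 = - 14676723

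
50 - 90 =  -40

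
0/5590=0=0.00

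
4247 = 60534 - 56287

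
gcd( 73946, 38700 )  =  2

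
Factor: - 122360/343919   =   - 280/787  =  - 2^3*5^1*7^1*787^( - 1)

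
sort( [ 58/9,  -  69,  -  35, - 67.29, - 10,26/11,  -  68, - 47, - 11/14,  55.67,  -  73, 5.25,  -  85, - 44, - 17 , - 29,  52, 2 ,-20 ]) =[-85, - 73 , - 69, -68, - 67.29, - 47, - 44, - 35,-29 ,  -  20, - 17,-10 , - 11/14,  2,26/11  ,  5.25, 58/9, 52, 55.67 ]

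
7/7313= 7/7313 = 0.00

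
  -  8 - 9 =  - 17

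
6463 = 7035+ - 572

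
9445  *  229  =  2162905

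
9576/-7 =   -  1368+0/1 = - 1368.00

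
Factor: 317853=3^2 * 35317^1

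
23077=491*47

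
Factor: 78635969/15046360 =2^( - 3)*5^( - 1)*7^( -1)*17^( - 1 )*29^( - 1 ) * 109^( - 1 )*78635969^1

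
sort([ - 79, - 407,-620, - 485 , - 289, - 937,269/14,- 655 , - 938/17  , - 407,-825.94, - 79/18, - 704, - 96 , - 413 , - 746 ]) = [  -  937, - 825.94, - 746, - 704, - 655,  -  620, - 485, - 413, - 407,  -  407, - 289, - 96, - 79,-938/17, - 79/18, 269/14]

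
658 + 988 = 1646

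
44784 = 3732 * 12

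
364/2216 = 91/554 = 0.16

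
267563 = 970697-703134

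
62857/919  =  68 + 365/919  =  68.40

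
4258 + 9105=13363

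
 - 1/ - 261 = 1/261 =0.00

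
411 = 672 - 261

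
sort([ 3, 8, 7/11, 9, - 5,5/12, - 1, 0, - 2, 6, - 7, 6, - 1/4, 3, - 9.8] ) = [ - 9.8,  -  7, - 5, - 2, - 1, - 1/4, 0, 5/12, 7/11, 3, 3,  6,  6,8 , 9 ]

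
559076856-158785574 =400291282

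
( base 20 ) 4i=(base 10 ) 98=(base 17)5d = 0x62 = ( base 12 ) 82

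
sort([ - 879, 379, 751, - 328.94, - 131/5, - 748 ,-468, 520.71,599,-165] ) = [ - 879, - 748, - 468, - 328.94, - 165, - 131/5, 379, 520.71,599,751] 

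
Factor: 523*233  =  121859 = 233^1*523^1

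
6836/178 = 38 + 36/89 = 38.40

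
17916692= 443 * 40444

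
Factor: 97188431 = 103^1*193^1*4889^1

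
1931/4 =1931/4 = 482.75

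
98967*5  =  494835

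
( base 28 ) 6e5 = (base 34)4e1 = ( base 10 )5101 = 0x13ed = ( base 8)11755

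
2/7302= 1/3651 = 0.00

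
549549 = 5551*99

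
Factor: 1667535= 3^1*5^1*19^1*5851^1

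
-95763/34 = -95763/34=-  2816.56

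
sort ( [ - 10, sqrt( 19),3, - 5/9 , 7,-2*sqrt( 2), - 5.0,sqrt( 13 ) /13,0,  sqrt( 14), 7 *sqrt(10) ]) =[ - 10,-5.0, - 2*sqrt (2), -5/9,0 , sqrt( 13 )/13, 3, sqrt(14), sqrt( 19),7,7 * sqrt( 10 ) ]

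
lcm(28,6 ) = 84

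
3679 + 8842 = 12521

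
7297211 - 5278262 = 2018949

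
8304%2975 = 2354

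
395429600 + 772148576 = 1167578176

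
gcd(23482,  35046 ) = 118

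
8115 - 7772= 343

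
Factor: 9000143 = 9000143^1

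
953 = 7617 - 6664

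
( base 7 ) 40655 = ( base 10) 9938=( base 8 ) 23322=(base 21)11b5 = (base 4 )2123102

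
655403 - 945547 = -290144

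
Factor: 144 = 2^4*3^2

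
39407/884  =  39407/884 = 44.58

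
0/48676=0 = 0.00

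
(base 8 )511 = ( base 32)A9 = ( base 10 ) 329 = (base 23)e7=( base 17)126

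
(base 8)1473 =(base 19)25A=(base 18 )29h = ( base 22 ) 1fd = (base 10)827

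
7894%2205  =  1279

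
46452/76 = 611  +  4/19 = 611.21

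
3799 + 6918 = 10717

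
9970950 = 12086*825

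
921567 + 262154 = 1183721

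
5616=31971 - 26355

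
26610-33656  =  -7046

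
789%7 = 5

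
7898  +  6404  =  14302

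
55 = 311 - 256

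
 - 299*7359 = - 2200341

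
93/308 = 93/308 = 0.30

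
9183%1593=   1218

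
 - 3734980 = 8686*(- 430 ) 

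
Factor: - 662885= -5^1*233^1*569^1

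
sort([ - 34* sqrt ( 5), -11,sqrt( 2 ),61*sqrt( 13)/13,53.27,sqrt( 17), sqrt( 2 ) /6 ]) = [-34*sqrt( 5), - 11, sqrt(2)/6,sqrt( 2),sqrt( 17),61*sqrt( 13 ) /13,53.27] 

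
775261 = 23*33707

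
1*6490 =6490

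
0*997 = 0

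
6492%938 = 864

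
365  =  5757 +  -5392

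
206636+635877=842513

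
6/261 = 2/87=0.02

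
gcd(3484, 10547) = 1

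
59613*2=119226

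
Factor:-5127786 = -2^1 *3^6*3517^1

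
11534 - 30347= - 18813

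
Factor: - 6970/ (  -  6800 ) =2^( - 3 )*5^(-1)*41^1=41/40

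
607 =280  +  327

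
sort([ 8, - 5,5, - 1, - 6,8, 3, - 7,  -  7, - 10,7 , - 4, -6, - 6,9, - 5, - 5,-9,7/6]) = [  -  10, - 9, - 7,-7, - 6  , - 6, - 6, - 5, - 5, - 5, - 4, - 1, 7/6 , 3,5, 7,8,8, 9] 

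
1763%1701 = 62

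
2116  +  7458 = 9574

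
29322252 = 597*49116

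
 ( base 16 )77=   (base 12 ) 9B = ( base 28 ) 47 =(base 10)119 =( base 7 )230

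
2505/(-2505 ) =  - 1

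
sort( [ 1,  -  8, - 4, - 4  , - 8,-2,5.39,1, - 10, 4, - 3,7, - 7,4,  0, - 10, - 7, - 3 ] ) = [ - 10, - 10, - 8, -8, - 7, - 7, - 4,  -  4, - 3, - 3, - 2, 0,  1, 1,4,4,  5.39,7] 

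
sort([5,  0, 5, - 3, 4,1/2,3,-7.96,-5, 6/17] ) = [ - 7.96, - 5,-3,  0, 6/17,1/2, 3, 4,  5,5] 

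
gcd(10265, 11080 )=5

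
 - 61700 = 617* (  -  100 )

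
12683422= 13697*926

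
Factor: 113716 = 2^2*28429^1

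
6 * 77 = 462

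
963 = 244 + 719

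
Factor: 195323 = 37^1*5279^1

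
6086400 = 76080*80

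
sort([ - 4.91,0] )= [ - 4.91 , 0]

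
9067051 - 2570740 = 6496311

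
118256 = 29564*4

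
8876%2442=1550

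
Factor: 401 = 401^1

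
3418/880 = 3  +  389/440= 3.88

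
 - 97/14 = -7 + 1/14  =  - 6.93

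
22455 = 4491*5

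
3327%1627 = 73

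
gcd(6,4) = 2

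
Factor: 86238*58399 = 5036212962 = 2^1 * 3^3*11^1*1597^1*5309^1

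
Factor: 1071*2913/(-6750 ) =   -  2^( - 1)*5^( - 3)*7^1*17^1 * 971^1 =- 115549/250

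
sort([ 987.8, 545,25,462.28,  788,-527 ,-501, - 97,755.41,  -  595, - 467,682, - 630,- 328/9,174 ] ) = [ - 630 , -595,  -  527,-501, - 467,- 97, - 328/9, 25 , 174 , 462.28,545,682, 755.41, 788  ,  987.8]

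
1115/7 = 1115/7 = 159.29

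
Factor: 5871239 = 11^1*17^1*31397^1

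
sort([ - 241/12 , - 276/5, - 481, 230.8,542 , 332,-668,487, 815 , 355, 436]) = [ - 668,  -  481 , - 276/5, - 241/12,230.8, 332,355, 436,487, 542,815]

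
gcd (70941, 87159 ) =51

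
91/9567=91/9567 =0.01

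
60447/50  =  60447/50  =  1208.94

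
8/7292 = 2/1823 = 0.00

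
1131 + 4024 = 5155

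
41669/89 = 41669/89 = 468.19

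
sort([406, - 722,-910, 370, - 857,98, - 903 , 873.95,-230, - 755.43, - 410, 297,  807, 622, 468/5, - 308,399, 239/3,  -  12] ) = [ - 910, - 903, - 857, - 755.43, - 722, - 410, - 308, - 230, - 12,239/3, 468/5,  98, 297, 370, 399, 406,622,  807,873.95]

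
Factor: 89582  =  2^1*47^1 * 953^1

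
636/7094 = 318/3547 = 0.09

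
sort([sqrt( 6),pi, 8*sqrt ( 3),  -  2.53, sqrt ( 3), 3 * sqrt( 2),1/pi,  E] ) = [ - 2.53 , 1/pi, sqrt( 3 ),sqrt(6), E, pi, 3* sqrt( 2) , 8 * sqrt( 3) ] 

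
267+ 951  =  1218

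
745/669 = 1 + 76/669=1.11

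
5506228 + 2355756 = 7861984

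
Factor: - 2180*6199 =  - 2^2*5^1* 109^1 *6199^1 = - 13513820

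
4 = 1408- 1404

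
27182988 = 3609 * 7532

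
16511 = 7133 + 9378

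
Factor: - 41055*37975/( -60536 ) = 2^( - 3)*3^1*5^3*7^2*17^1*31^1*47^( - 1) = 9683625/376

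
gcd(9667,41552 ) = 7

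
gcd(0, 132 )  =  132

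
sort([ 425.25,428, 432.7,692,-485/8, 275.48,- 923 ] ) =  [ - 923, - 485/8,275.48,425.25,428, 432.7 , 692] 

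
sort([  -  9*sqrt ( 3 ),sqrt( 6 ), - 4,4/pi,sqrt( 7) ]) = [ - 9 * sqrt( 3), - 4, 4/pi,  sqrt( 6), sqrt( 7 ) ]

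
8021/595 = 8021/595 = 13.48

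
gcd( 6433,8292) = 1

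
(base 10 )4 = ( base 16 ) 4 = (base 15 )4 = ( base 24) 4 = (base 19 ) 4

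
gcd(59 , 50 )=1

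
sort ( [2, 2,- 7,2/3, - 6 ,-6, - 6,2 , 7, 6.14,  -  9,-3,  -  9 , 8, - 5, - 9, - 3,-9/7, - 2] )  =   [ - 9,-9, - 9, - 7,-6, - 6,-6, - 5, - 3 , - 3 ,-2, - 9/7,2/3, 2,2, 2,6.14,  7, 8 ] 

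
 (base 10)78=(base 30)2I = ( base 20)3i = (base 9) 86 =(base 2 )1001110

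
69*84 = 5796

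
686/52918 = 343/26459=0.01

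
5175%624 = 183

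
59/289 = 59/289=0.20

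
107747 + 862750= 970497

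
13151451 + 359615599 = 372767050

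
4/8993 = 4/8993 = 0.00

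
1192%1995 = 1192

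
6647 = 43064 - 36417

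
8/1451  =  8/1451 = 0.01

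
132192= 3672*36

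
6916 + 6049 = 12965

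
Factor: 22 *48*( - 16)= - 2^9*3^1*11^1 = - 16896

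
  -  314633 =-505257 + 190624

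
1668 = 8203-6535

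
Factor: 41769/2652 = 63/4 = 2^( - 2 ) * 3^2 * 7^1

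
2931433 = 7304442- 4373009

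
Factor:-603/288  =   - 2^(  -  5)*67^1 = - 67/32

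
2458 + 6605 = 9063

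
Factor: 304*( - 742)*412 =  - 92934016 =-  2^7*7^1*19^1*53^1*103^1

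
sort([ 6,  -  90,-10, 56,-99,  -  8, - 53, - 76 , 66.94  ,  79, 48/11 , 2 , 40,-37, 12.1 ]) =[- 99, - 90, - 76 , - 53,-37,-10,-8,2, 48/11, 6,12.1,  40 , 56, 66.94, 79]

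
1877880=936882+940998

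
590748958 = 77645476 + 513103482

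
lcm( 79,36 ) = 2844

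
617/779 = 617/779 = 0.79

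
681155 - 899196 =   -  218041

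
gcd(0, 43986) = 43986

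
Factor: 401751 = 3^2*7^2* 911^1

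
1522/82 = 18+23/41 = 18.56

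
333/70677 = 37/7853= 0.00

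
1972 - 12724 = -10752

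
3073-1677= 1396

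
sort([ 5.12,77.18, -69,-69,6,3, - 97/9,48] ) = [ -69, - 69, - 97/9,3 , 5.12  ,  6,48, 77.18 ] 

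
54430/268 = 203 + 13/134= 203.10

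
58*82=4756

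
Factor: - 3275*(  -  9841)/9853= 5^2*13^1*59^( - 1)*131^1*167^( - 1)*757^1 = 32229275/9853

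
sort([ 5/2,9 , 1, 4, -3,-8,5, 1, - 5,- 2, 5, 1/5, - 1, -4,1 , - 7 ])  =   [ - 8, - 7, - 5, - 4, - 3,  -  2, - 1 , 1/5,1,1,1, 5/2,  4,5, 5,  9]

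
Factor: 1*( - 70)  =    -  2^1*5^1 *7^1 = -70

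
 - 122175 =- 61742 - 60433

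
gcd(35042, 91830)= 2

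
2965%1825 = 1140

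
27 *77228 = 2085156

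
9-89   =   - 80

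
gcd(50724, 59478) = 6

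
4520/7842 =2260/3921  =  0.58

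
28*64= 1792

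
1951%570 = 241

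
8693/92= 8693/92= 94.49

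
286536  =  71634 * 4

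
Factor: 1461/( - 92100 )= - 2^ ( - 2) *5^(  -  2 )*307^ (  -  1)*487^1=- 487/30700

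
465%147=24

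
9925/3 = 9925/3 = 3308.33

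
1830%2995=1830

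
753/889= 753/889  =  0.85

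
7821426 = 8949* 874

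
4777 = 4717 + 60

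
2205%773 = 659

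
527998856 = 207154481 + 320844375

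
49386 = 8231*6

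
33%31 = 2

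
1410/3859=1410/3859 = 0.37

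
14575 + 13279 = 27854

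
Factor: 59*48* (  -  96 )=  - 2^9*3^2*59^1= - 271872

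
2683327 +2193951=4877278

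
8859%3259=2341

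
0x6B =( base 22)4j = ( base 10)107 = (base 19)5C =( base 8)153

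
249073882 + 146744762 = 395818644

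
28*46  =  1288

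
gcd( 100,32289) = 1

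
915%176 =35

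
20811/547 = 20811/547 = 38.05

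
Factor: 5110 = 2^1*5^1*7^1*73^1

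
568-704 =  - 136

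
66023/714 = 92 + 335/714  =  92.47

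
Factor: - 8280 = -2^3*3^2*5^1*23^1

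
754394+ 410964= 1165358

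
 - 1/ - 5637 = 1/5637 = 0.00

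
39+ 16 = 55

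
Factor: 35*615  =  21525= 3^1* 5^2*7^1*41^1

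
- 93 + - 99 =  - 192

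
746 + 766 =1512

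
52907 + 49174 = 102081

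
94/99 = 94/99 = 0.95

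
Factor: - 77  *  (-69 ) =5313 = 3^1*7^1*11^1*23^1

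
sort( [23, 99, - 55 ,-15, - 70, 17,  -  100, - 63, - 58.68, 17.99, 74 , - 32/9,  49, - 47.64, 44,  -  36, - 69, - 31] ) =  [ - 100, - 70, - 69,- 63,- 58.68,-55, - 47.64, - 36 , - 31, - 15,  -  32/9 , 17,17.99, 23,44 , 49 , 74,99]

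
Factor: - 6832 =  - 2^4 *7^1 * 61^1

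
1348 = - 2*( - 674 )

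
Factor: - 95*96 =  - 9120 = - 2^5*3^1 * 5^1 * 19^1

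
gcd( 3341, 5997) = 1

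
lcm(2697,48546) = 48546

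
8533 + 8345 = 16878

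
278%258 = 20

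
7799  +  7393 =15192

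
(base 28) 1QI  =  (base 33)1DC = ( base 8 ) 2772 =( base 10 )1530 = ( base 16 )5fa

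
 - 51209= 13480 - 64689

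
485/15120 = 97/3024 = 0.03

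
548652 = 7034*78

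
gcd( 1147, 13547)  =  31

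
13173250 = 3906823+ 9266427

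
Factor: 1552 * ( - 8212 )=- 12745024= - 2^6*97^1*2053^1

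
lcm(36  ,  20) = 180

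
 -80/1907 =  - 1 + 1827/1907 = - 0.04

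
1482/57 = 26 =26.00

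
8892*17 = 151164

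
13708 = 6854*2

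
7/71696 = 7/71696 = 0.00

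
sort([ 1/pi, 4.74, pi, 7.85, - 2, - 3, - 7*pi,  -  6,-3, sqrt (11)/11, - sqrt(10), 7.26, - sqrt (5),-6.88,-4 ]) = [ - 7 * pi,-6.88, - 6, - 4,  -  sqrt( 10), -3 , - 3,-sqrt (5), - 2, sqrt( 11)/11, 1/pi, pi, 4.74, 7.26,7.85 ] 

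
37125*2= 74250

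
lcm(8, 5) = 40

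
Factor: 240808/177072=971/714 = 2^ ( - 1 )  *3^( - 1 )*7^(-1) * 17^(-1)* 971^1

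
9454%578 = 206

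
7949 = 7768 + 181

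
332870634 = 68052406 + 264818228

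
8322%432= 114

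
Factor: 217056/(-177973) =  - 2^5*3^1 * 7^1*19^( - 1 ) * 29^(- 1)=- 672/551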